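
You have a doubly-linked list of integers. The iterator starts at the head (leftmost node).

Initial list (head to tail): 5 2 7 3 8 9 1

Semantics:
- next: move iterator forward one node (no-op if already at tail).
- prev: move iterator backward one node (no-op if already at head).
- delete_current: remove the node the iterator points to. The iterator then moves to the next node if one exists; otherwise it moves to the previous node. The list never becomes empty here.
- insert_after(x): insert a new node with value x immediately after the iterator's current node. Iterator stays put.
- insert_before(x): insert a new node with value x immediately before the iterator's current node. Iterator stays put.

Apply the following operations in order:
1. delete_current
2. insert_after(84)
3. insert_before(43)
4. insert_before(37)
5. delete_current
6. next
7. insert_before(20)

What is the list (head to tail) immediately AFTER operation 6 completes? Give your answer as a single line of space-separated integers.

After 1 (delete_current): list=[2, 7, 3, 8, 9, 1] cursor@2
After 2 (insert_after(84)): list=[2, 84, 7, 3, 8, 9, 1] cursor@2
After 3 (insert_before(43)): list=[43, 2, 84, 7, 3, 8, 9, 1] cursor@2
After 4 (insert_before(37)): list=[43, 37, 2, 84, 7, 3, 8, 9, 1] cursor@2
After 5 (delete_current): list=[43, 37, 84, 7, 3, 8, 9, 1] cursor@84
After 6 (next): list=[43, 37, 84, 7, 3, 8, 9, 1] cursor@7

Answer: 43 37 84 7 3 8 9 1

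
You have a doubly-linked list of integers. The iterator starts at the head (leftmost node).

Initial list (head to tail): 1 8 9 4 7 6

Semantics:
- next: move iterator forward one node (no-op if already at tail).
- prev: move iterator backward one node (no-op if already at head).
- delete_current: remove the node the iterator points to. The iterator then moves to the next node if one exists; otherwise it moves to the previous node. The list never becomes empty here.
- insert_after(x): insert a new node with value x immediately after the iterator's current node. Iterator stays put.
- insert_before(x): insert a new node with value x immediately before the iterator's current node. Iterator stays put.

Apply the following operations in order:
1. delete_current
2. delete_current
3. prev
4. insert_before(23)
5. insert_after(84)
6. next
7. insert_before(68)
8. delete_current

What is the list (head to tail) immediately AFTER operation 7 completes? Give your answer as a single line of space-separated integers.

After 1 (delete_current): list=[8, 9, 4, 7, 6] cursor@8
After 2 (delete_current): list=[9, 4, 7, 6] cursor@9
After 3 (prev): list=[9, 4, 7, 6] cursor@9
After 4 (insert_before(23)): list=[23, 9, 4, 7, 6] cursor@9
After 5 (insert_after(84)): list=[23, 9, 84, 4, 7, 6] cursor@9
After 6 (next): list=[23, 9, 84, 4, 7, 6] cursor@84
After 7 (insert_before(68)): list=[23, 9, 68, 84, 4, 7, 6] cursor@84

Answer: 23 9 68 84 4 7 6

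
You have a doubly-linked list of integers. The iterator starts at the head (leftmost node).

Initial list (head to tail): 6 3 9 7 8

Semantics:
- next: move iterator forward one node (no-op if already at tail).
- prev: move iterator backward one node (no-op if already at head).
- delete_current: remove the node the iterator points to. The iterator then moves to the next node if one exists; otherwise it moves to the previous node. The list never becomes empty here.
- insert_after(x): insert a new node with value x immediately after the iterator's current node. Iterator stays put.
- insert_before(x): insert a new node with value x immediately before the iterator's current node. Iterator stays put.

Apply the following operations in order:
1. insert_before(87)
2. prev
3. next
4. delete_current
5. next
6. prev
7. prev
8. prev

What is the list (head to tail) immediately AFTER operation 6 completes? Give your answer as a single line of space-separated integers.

After 1 (insert_before(87)): list=[87, 6, 3, 9, 7, 8] cursor@6
After 2 (prev): list=[87, 6, 3, 9, 7, 8] cursor@87
After 3 (next): list=[87, 6, 3, 9, 7, 8] cursor@6
After 4 (delete_current): list=[87, 3, 9, 7, 8] cursor@3
After 5 (next): list=[87, 3, 9, 7, 8] cursor@9
After 6 (prev): list=[87, 3, 9, 7, 8] cursor@3

Answer: 87 3 9 7 8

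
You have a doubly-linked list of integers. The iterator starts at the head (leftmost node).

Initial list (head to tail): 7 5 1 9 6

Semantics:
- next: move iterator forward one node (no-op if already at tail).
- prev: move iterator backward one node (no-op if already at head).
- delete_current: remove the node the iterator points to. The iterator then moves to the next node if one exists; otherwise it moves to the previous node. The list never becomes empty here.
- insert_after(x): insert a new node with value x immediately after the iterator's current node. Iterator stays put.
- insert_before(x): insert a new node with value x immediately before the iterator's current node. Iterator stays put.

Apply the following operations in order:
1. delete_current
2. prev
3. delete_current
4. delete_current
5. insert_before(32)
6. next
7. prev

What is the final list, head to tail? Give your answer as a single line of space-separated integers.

After 1 (delete_current): list=[5, 1, 9, 6] cursor@5
After 2 (prev): list=[5, 1, 9, 6] cursor@5
After 3 (delete_current): list=[1, 9, 6] cursor@1
After 4 (delete_current): list=[9, 6] cursor@9
After 5 (insert_before(32)): list=[32, 9, 6] cursor@9
After 6 (next): list=[32, 9, 6] cursor@6
After 7 (prev): list=[32, 9, 6] cursor@9

Answer: 32 9 6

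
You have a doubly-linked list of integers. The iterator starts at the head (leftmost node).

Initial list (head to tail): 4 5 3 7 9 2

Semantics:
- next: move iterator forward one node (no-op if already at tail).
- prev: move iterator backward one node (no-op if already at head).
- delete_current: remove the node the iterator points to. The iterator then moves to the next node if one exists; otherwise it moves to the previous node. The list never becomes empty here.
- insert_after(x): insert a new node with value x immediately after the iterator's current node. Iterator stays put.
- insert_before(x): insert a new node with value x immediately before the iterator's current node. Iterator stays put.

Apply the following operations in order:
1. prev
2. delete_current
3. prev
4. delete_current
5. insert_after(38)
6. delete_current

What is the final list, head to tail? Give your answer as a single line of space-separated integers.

After 1 (prev): list=[4, 5, 3, 7, 9, 2] cursor@4
After 2 (delete_current): list=[5, 3, 7, 9, 2] cursor@5
After 3 (prev): list=[5, 3, 7, 9, 2] cursor@5
After 4 (delete_current): list=[3, 7, 9, 2] cursor@3
After 5 (insert_after(38)): list=[3, 38, 7, 9, 2] cursor@3
After 6 (delete_current): list=[38, 7, 9, 2] cursor@38

Answer: 38 7 9 2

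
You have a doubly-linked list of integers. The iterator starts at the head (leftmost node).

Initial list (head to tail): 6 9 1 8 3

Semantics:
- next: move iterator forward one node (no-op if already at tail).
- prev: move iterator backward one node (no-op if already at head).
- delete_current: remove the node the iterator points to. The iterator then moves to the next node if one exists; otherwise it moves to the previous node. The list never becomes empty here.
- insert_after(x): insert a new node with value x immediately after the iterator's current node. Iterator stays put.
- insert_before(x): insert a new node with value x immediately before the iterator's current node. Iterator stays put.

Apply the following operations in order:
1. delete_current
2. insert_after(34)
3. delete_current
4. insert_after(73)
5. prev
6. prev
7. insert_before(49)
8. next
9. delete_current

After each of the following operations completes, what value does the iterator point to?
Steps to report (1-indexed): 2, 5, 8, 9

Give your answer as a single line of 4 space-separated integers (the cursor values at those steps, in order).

Answer: 9 34 73 1

Derivation:
After 1 (delete_current): list=[9, 1, 8, 3] cursor@9
After 2 (insert_after(34)): list=[9, 34, 1, 8, 3] cursor@9
After 3 (delete_current): list=[34, 1, 8, 3] cursor@34
After 4 (insert_after(73)): list=[34, 73, 1, 8, 3] cursor@34
After 5 (prev): list=[34, 73, 1, 8, 3] cursor@34
After 6 (prev): list=[34, 73, 1, 8, 3] cursor@34
After 7 (insert_before(49)): list=[49, 34, 73, 1, 8, 3] cursor@34
After 8 (next): list=[49, 34, 73, 1, 8, 3] cursor@73
After 9 (delete_current): list=[49, 34, 1, 8, 3] cursor@1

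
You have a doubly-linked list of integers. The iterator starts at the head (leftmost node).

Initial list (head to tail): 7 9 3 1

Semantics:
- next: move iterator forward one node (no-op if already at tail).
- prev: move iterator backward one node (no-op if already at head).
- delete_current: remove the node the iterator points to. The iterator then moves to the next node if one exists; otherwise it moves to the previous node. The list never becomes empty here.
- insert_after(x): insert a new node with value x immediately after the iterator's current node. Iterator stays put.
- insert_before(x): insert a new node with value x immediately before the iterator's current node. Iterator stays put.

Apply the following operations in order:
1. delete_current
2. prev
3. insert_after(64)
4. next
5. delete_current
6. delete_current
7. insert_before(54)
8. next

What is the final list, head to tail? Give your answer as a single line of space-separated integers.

Answer: 9 54 1

Derivation:
After 1 (delete_current): list=[9, 3, 1] cursor@9
After 2 (prev): list=[9, 3, 1] cursor@9
After 3 (insert_after(64)): list=[9, 64, 3, 1] cursor@9
After 4 (next): list=[9, 64, 3, 1] cursor@64
After 5 (delete_current): list=[9, 3, 1] cursor@3
After 6 (delete_current): list=[9, 1] cursor@1
After 7 (insert_before(54)): list=[9, 54, 1] cursor@1
After 8 (next): list=[9, 54, 1] cursor@1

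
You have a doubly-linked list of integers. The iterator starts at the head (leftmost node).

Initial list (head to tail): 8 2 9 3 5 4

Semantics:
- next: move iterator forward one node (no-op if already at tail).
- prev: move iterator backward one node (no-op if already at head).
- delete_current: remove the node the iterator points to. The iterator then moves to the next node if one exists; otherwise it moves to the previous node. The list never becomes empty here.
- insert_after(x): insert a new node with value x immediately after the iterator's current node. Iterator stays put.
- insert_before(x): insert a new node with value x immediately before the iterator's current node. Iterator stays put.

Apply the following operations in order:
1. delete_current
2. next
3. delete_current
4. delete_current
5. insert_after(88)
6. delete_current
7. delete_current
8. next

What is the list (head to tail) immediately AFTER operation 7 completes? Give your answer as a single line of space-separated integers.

After 1 (delete_current): list=[2, 9, 3, 5, 4] cursor@2
After 2 (next): list=[2, 9, 3, 5, 4] cursor@9
After 3 (delete_current): list=[2, 3, 5, 4] cursor@3
After 4 (delete_current): list=[2, 5, 4] cursor@5
After 5 (insert_after(88)): list=[2, 5, 88, 4] cursor@5
After 6 (delete_current): list=[2, 88, 4] cursor@88
After 7 (delete_current): list=[2, 4] cursor@4

Answer: 2 4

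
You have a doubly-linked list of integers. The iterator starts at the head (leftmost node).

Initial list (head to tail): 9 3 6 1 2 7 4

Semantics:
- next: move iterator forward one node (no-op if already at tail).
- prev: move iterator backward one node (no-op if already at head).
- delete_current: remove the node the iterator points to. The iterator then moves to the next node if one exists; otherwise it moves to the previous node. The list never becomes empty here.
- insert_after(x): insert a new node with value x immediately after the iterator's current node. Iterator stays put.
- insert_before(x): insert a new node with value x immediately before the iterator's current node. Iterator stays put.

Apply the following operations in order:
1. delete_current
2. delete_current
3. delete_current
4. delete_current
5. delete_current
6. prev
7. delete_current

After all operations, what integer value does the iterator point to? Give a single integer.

After 1 (delete_current): list=[3, 6, 1, 2, 7, 4] cursor@3
After 2 (delete_current): list=[6, 1, 2, 7, 4] cursor@6
After 3 (delete_current): list=[1, 2, 7, 4] cursor@1
After 4 (delete_current): list=[2, 7, 4] cursor@2
After 5 (delete_current): list=[7, 4] cursor@7
After 6 (prev): list=[7, 4] cursor@7
After 7 (delete_current): list=[4] cursor@4

Answer: 4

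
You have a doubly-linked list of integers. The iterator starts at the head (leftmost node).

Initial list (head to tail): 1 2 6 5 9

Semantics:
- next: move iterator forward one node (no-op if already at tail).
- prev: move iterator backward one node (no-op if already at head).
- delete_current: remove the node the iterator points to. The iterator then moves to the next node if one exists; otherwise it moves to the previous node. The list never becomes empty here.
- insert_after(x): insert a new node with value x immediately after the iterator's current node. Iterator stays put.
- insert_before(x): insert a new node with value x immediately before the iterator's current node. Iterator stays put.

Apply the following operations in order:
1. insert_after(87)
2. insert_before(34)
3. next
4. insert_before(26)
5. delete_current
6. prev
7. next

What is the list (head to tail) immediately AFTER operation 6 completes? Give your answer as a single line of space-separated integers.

Answer: 34 1 26 2 6 5 9

Derivation:
After 1 (insert_after(87)): list=[1, 87, 2, 6, 5, 9] cursor@1
After 2 (insert_before(34)): list=[34, 1, 87, 2, 6, 5, 9] cursor@1
After 3 (next): list=[34, 1, 87, 2, 6, 5, 9] cursor@87
After 4 (insert_before(26)): list=[34, 1, 26, 87, 2, 6, 5, 9] cursor@87
After 5 (delete_current): list=[34, 1, 26, 2, 6, 5, 9] cursor@2
After 6 (prev): list=[34, 1, 26, 2, 6, 5, 9] cursor@26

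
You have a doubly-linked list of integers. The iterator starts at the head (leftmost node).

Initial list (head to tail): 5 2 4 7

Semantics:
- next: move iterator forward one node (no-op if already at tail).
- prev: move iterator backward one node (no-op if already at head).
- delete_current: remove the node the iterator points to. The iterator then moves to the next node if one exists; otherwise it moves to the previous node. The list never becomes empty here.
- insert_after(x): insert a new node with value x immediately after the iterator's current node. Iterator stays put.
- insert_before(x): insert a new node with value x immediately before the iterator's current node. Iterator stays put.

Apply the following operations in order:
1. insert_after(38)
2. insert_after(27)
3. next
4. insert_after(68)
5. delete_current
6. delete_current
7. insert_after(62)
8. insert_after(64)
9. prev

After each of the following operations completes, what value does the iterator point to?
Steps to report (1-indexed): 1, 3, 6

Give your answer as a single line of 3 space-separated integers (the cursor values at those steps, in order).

After 1 (insert_after(38)): list=[5, 38, 2, 4, 7] cursor@5
After 2 (insert_after(27)): list=[5, 27, 38, 2, 4, 7] cursor@5
After 3 (next): list=[5, 27, 38, 2, 4, 7] cursor@27
After 4 (insert_after(68)): list=[5, 27, 68, 38, 2, 4, 7] cursor@27
After 5 (delete_current): list=[5, 68, 38, 2, 4, 7] cursor@68
After 6 (delete_current): list=[5, 38, 2, 4, 7] cursor@38
After 7 (insert_after(62)): list=[5, 38, 62, 2, 4, 7] cursor@38
After 8 (insert_after(64)): list=[5, 38, 64, 62, 2, 4, 7] cursor@38
After 9 (prev): list=[5, 38, 64, 62, 2, 4, 7] cursor@5

Answer: 5 27 38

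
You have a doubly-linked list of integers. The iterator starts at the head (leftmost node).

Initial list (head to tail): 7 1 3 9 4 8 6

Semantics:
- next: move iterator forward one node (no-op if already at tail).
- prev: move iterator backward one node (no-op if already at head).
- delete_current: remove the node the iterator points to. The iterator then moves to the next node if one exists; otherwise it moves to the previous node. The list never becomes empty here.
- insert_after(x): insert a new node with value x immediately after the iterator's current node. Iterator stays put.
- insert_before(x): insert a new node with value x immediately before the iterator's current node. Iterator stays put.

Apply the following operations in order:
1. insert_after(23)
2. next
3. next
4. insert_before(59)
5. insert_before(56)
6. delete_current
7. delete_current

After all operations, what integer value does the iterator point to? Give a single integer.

Answer: 9

Derivation:
After 1 (insert_after(23)): list=[7, 23, 1, 3, 9, 4, 8, 6] cursor@7
After 2 (next): list=[7, 23, 1, 3, 9, 4, 8, 6] cursor@23
After 3 (next): list=[7, 23, 1, 3, 9, 4, 8, 6] cursor@1
After 4 (insert_before(59)): list=[7, 23, 59, 1, 3, 9, 4, 8, 6] cursor@1
After 5 (insert_before(56)): list=[7, 23, 59, 56, 1, 3, 9, 4, 8, 6] cursor@1
After 6 (delete_current): list=[7, 23, 59, 56, 3, 9, 4, 8, 6] cursor@3
After 7 (delete_current): list=[7, 23, 59, 56, 9, 4, 8, 6] cursor@9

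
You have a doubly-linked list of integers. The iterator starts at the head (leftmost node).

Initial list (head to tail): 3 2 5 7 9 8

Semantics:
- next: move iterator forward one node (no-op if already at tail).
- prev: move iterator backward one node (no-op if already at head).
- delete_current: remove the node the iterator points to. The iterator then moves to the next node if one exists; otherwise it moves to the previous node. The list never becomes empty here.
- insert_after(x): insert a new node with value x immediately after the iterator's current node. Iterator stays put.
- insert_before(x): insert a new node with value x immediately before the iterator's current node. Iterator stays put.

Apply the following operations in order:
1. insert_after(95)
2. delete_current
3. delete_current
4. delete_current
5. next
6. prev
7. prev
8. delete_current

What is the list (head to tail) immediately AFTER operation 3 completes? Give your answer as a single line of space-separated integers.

After 1 (insert_after(95)): list=[3, 95, 2, 5, 7, 9, 8] cursor@3
After 2 (delete_current): list=[95, 2, 5, 7, 9, 8] cursor@95
After 3 (delete_current): list=[2, 5, 7, 9, 8] cursor@2

Answer: 2 5 7 9 8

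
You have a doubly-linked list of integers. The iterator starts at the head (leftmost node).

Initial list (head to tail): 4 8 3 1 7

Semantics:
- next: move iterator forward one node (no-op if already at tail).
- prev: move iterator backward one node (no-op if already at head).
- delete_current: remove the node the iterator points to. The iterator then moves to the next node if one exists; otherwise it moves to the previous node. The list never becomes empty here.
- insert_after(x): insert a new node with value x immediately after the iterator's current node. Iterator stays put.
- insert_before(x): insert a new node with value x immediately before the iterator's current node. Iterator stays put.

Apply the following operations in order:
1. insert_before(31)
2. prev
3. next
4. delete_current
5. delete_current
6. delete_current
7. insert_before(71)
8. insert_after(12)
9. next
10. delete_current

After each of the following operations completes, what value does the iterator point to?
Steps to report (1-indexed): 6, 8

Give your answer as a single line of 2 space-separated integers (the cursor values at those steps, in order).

Answer: 1 1

Derivation:
After 1 (insert_before(31)): list=[31, 4, 8, 3, 1, 7] cursor@4
After 2 (prev): list=[31, 4, 8, 3, 1, 7] cursor@31
After 3 (next): list=[31, 4, 8, 3, 1, 7] cursor@4
After 4 (delete_current): list=[31, 8, 3, 1, 7] cursor@8
After 5 (delete_current): list=[31, 3, 1, 7] cursor@3
After 6 (delete_current): list=[31, 1, 7] cursor@1
After 7 (insert_before(71)): list=[31, 71, 1, 7] cursor@1
After 8 (insert_after(12)): list=[31, 71, 1, 12, 7] cursor@1
After 9 (next): list=[31, 71, 1, 12, 7] cursor@12
After 10 (delete_current): list=[31, 71, 1, 7] cursor@7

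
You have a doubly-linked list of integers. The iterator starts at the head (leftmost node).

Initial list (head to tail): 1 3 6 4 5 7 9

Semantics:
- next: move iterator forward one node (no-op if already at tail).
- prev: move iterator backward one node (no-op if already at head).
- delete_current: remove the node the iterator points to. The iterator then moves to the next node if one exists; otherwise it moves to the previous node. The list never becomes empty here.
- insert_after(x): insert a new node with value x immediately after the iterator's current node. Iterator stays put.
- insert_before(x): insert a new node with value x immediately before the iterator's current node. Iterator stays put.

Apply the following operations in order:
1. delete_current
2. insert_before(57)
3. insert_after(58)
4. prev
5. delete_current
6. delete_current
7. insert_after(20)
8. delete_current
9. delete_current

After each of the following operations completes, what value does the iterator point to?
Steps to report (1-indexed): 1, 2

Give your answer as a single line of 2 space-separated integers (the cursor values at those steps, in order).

After 1 (delete_current): list=[3, 6, 4, 5, 7, 9] cursor@3
After 2 (insert_before(57)): list=[57, 3, 6, 4, 5, 7, 9] cursor@3
After 3 (insert_after(58)): list=[57, 3, 58, 6, 4, 5, 7, 9] cursor@3
After 4 (prev): list=[57, 3, 58, 6, 4, 5, 7, 9] cursor@57
After 5 (delete_current): list=[3, 58, 6, 4, 5, 7, 9] cursor@3
After 6 (delete_current): list=[58, 6, 4, 5, 7, 9] cursor@58
After 7 (insert_after(20)): list=[58, 20, 6, 4, 5, 7, 9] cursor@58
After 8 (delete_current): list=[20, 6, 4, 5, 7, 9] cursor@20
After 9 (delete_current): list=[6, 4, 5, 7, 9] cursor@6

Answer: 3 3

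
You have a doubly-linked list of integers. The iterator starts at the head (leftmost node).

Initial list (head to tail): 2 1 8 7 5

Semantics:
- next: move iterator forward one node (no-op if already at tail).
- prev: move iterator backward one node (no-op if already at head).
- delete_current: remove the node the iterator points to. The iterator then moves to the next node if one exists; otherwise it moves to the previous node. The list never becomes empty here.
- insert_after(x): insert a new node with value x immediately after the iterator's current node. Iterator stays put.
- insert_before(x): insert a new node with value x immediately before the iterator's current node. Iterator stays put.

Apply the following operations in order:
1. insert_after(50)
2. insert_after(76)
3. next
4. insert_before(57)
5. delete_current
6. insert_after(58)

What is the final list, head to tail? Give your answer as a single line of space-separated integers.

Answer: 2 57 50 58 1 8 7 5

Derivation:
After 1 (insert_after(50)): list=[2, 50, 1, 8, 7, 5] cursor@2
After 2 (insert_after(76)): list=[2, 76, 50, 1, 8, 7, 5] cursor@2
After 3 (next): list=[2, 76, 50, 1, 8, 7, 5] cursor@76
After 4 (insert_before(57)): list=[2, 57, 76, 50, 1, 8, 7, 5] cursor@76
After 5 (delete_current): list=[2, 57, 50, 1, 8, 7, 5] cursor@50
After 6 (insert_after(58)): list=[2, 57, 50, 58, 1, 8, 7, 5] cursor@50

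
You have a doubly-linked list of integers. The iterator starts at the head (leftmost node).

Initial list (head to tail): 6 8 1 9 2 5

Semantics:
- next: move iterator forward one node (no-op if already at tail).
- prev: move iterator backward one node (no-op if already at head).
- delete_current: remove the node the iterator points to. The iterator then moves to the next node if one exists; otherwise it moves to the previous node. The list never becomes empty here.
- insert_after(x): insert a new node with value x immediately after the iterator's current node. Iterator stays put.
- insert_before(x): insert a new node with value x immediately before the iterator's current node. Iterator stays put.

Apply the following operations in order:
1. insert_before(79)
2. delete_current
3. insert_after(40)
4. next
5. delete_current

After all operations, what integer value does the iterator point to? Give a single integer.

After 1 (insert_before(79)): list=[79, 6, 8, 1, 9, 2, 5] cursor@6
After 2 (delete_current): list=[79, 8, 1, 9, 2, 5] cursor@8
After 3 (insert_after(40)): list=[79, 8, 40, 1, 9, 2, 5] cursor@8
After 4 (next): list=[79, 8, 40, 1, 9, 2, 5] cursor@40
After 5 (delete_current): list=[79, 8, 1, 9, 2, 5] cursor@1

Answer: 1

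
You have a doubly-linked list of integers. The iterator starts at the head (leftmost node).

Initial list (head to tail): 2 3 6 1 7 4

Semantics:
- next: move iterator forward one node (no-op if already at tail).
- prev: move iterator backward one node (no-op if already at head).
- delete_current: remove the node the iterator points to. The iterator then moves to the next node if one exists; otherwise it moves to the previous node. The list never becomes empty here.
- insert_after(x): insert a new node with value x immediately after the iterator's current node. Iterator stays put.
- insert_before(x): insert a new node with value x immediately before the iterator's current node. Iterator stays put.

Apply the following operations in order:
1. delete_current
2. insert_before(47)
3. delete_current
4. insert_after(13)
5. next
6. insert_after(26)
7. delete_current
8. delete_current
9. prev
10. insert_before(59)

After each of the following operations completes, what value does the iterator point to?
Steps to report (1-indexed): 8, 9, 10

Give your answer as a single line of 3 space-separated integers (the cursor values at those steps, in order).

After 1 (delete_current): list=[3, 6, 1, 7, 4] cursor@3
After 2 (insert_before(47)): list=[47, 3, 6, 1, 7, 4] cursor@3
After 3 (delete_current): list=[47, 6, 1, 7, 4] cursor@6
After 4 (insert_after(13)): list=[47, 6, 13, 1, 7, 4] cursor@6
After 5 (next): list=[47, 6, 13, 1, 7, 4] cursor@13
After 6 (insert_after(26)): list=[47, 6, 13, 26, 1, 7, 4] cursor@13
After 7 (delete_current): list=[47, 6, 26, 1, 7, 4] cursor@26
After 8 (delete_current): list=[47, 6, 1, 7, 4] cursor@1
After 9 (prev): list=[47, 6, 1, 7, 4] cursor@6
After 10 (insert_before(59)): list=[47, 59, 6, 1, 7, 4] cursor@6

Answer: 1 6 6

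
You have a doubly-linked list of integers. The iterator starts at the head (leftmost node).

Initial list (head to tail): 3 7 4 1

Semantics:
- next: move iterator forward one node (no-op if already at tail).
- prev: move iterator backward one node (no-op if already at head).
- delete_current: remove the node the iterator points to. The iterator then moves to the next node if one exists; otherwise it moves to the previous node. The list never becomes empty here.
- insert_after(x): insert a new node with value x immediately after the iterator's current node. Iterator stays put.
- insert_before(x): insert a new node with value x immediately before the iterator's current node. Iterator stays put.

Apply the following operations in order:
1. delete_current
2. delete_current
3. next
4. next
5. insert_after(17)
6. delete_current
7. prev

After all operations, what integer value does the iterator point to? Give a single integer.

After 1 (delete_current): list=[7, 4, 1] cursor@7
After 2 (delete_current): list=[4, 1] cursor@4
After 3 (next): list=[4, 1] cursor@1
After 4 (next): list=[4, 1] cursor@1
After 5 (insert_after(17)): list=[4, 1, 17] cursor@1
After 6 (delete_current): list=[4, 17] cursor@17
After 7 (prev): list=[4, 17] cursor@4

Answer: 4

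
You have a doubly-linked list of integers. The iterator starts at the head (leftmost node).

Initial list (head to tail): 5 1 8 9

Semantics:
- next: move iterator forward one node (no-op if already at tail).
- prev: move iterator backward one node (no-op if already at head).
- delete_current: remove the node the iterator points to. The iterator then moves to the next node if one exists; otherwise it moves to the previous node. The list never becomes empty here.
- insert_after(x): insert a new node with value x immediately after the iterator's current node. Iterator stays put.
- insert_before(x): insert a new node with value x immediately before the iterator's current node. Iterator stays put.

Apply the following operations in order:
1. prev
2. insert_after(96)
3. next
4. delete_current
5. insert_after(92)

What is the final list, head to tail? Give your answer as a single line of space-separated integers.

After 1 (prev): list=[5, 1, 8, 9] cursor@5
After 2 (insert_after(96)): list=[5, 96, 1, 8, 9] cursor@5
After 3 (next): list=[5, 96, 1, 8, 9] cursor@96
After 4 (delete_current): list=[5, 1, 8, 9] cursor@1
After 5 (insert_after(92)): list=[5, 1, 92, 8, 9] cursor@1

Answer: 5 1 92 8 9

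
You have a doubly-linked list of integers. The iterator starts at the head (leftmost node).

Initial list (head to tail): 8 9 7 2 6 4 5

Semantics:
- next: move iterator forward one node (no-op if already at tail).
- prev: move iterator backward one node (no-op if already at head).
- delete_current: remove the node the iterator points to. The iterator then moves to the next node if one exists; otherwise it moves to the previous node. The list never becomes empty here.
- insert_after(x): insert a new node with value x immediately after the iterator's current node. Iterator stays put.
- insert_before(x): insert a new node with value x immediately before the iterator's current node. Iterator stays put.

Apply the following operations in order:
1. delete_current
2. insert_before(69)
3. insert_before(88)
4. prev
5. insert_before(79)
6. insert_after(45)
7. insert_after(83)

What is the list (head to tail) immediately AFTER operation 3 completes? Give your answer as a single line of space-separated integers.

Answer: 69 88 9 7 2 6 4 5

Derivation:
After 1 (delete_current): list=[9, 7, 2, 6, 4, 5] cursor@9
After 2 (insert_before(69)): list=[69, 9, 7, 2, 6, 4, 5] cursor@9
After 3 (insert_before(88)): list=[69, 88, 9, 7, 2, 6, 4, 5] cursor@9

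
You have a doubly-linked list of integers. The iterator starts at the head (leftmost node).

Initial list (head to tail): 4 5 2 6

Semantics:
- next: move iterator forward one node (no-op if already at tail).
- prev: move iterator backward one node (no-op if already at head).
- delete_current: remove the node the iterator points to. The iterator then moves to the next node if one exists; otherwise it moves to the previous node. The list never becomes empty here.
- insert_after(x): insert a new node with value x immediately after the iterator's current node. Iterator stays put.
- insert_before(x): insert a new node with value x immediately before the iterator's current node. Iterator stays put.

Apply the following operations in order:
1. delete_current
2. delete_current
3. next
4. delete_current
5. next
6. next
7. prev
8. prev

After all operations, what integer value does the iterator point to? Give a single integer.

After 1 (delete_current): list=[5, 2, 6] cursor@5
After 2 (delete_current): list=[2, 6] cursor@2
After 3 (next): list=[2, 6] cursor@6
After 4 (delete_current): list=[2] cursor@2
After 5 (next): list=[2] cursor@2
After 6 (next): list=[2] cursor@2
After 7 (prev): list=[2] cursor@2
After 8 (prev): list=[2] cursor@2

Answer: 2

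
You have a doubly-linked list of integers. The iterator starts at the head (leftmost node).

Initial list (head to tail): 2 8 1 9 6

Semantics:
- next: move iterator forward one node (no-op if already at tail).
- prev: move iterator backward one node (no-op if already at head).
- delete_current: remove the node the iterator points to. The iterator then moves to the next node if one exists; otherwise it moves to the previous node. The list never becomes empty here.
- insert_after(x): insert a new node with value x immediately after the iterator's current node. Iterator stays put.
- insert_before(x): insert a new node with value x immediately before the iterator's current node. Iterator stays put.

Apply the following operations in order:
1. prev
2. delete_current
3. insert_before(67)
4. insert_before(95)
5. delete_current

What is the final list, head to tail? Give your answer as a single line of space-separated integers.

After 1 (prev): list=[2, 8, 1, 9, 6] cursor@2
After 2 (delete_current): list=[8, 1, 9, 6] cursor@8
After 3 (insert_before(67)): list=[67, 8, 1, 9, 6] cursor@8
After 4 (insert_before(95)): list=[67, 95, 8, 1, 9, 6] cursor@8
After 5 (delete_current): list=[67, 95, 1, 9, 6] cursor@1

Answer: 67 95 1 9 6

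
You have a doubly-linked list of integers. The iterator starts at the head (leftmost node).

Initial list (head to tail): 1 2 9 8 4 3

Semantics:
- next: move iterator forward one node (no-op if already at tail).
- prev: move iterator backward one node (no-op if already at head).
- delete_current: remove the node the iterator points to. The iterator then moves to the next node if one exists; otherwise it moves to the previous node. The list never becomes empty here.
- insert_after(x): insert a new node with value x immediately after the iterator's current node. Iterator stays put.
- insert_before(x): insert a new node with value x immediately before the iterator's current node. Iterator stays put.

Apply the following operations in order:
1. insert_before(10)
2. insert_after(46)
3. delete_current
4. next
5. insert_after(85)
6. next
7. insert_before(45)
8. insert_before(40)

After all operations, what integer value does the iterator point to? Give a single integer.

Answer: 85

Derivation:
After 1 (insert_before(10)): list=[10, 1, 2, 9, 8, 4, 3] cursor@1
After 2 (insert_after(46)): list=[10, 1, 46, 2, 9, 8, 4, 3] cursor@1
After 3 (delete_current): list=[10, 46, 2, 9, 8, 4, 3] cursor@46
After 4 (next): list=[10, 46, 2, 9, 8, 4, 3] cursor@2
After 5 (insert_after(85)): list=[10, 46, 2, 85, 9, 8, 4, 3] cursor@2
After 6 (next): list=[10, 46, 2, 85, 9, 8, 4, 3] cursor@85
After 7 (insert_before(45)): list=[10, 46, 2, 45, 85, 9, 8, 4, 3] cursor@85
After 8 (insert_before(40)): list=[10, 46, 2, 45, 40, 85, 9, 8, 4, 3] cursor@85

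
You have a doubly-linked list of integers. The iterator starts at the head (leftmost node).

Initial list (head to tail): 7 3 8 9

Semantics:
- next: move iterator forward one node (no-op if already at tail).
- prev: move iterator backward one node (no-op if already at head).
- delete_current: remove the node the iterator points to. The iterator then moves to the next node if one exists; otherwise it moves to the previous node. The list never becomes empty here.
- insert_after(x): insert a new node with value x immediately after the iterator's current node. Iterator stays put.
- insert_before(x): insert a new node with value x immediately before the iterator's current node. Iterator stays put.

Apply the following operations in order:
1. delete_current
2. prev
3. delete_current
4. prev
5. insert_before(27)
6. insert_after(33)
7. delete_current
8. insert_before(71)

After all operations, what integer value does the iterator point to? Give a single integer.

Answer: 33

Derivation:
After 1 (delete_current): list=[3, 8, 9] cursor@3
After 2 (prev): list=[3, 8, 9] cursor@3
After 3 (delete_current): list=[8, 9] cursor@8
After 4 (prev): list=[8, 9] cursor@8
After 5 (insert_before(27)): list=[27, 8, 9] cursor@8
After 6 (insert_after(33)): list=[27, 8, 33, 9] cursor@8
After 7 (delete_current): list=[27, 33, 9] cursor@33
After 8 (insert_before(71)): list=[27, 71, 33, 9] cursor@33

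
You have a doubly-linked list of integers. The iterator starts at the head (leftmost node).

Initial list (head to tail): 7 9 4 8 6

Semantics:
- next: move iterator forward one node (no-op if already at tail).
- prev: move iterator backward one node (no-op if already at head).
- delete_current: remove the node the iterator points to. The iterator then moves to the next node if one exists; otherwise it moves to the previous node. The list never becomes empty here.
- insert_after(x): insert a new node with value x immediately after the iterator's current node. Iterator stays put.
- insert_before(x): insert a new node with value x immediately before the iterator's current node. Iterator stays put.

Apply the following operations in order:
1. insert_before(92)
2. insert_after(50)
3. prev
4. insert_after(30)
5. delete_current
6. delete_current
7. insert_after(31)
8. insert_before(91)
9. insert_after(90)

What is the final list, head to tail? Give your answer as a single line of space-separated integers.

After 1 (insert_before(92)): list=[92, 7, 9, 4, 8, 6] cursor@7
After 2 (insert_after(50)): list=[92, 7, 50, 9, 4, 8, 6] cursor@7
After 3 (prev): list=[92, 7, 50, 9, 4, 8, 6] cursor@92
After 4 (insert_after(30)): list=[92, 30, 7, 50, 9, 4, 8, 6] cursor@92
After 5 (delete_current): list=[30, 7, 50, 9, 4, 8, 6] cursor@30
After 6 (delete_current): list=[7, 50, 9, 4, 8, 6] cursor@7
After 7 (insert_after(31)): list=[7, 31, 50, 9, 4, 8, 6] cursor@7
After 8 (insert_before(91)): list=[91, 7, 31, 50, 9, 4, 8, 6] cursor@7
After 9 (insert_after(90)): list=[91, 7, 90, 31, 50, 9, 4, 8, 6] cursor@7

Answer: 91 7 90 31 50 9 4 8 6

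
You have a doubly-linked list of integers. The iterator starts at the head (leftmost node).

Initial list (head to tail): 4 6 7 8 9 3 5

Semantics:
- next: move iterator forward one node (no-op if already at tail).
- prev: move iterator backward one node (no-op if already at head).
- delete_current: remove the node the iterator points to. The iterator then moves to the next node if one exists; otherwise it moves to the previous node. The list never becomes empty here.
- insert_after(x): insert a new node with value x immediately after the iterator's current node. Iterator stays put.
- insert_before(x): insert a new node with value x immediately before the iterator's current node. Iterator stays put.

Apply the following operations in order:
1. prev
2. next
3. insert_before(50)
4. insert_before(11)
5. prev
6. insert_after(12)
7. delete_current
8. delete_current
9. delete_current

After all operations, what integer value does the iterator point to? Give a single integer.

Answer: 7

Derivation:
After 1 (prev): list=[4, 6, 7, 8, 9, 3, 5] cursor@4
After 2 (next): list=[4, 6, 7, 8, 9, 3, 5] cursor@6
After 3 (insert_before(50)): list=[4, 50, 6, 7, 8, 9, 3, 5] cursor@6
After 4 (insert_before(11)): list=[4, 50, 11, 6, 7, 8, 9, 3, 5] cursor@6
After 5 (prev): list=[4, 50, 11, 6, 7, 8, 9, 3, 5] cursor@11
After 6 (insert_after(12)): list=[4, 50, 11, 12, 6, 7, 8, 9, 3, 5] cursor@11
After 7 (delete_current): list=[4, 50, 12, 6, 7, 8, 9, 3, 5] cursor@12
After 8 (delete_current): list=[4, 50, 6, 7, 8, 9, 3, 5] cursor@6
After 9 (delete_current): list=[4, 50, 7, 8, 9, 3, 5] cursor@7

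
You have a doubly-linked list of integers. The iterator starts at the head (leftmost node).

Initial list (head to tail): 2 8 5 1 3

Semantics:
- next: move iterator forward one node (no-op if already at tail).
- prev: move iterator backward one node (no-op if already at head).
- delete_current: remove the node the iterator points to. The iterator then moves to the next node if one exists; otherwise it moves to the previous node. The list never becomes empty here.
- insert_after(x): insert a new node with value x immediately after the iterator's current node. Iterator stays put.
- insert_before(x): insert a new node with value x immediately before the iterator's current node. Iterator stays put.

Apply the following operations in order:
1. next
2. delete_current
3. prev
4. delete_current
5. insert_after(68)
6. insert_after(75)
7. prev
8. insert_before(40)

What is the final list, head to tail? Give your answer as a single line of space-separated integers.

After 1 (next): list=[2, 8, 5, 1, 3] cursor@8
After 2 (delete_current): list=[2, 5, 1, 3] cursor@5
After 3 (prev): list=[2, 5, 1, 3] cursor@2
After 4 (delete_current): list=[5, 1, 3] cursor@5
After 5 (insert_after(68)): list=[5, 68, 1, 3] cursor@5
After 6 (insert_after(75)): list=[5, 75, 68, 1, 3] cursor@5
After 7 (prev): list=[5, 75, 68, 1, 3] cursor@5
After 8 (insert_before(40)): list=[40, 5, 75, 68, 1, 3] cursor@5

Answer: 40 5 75 68 1 3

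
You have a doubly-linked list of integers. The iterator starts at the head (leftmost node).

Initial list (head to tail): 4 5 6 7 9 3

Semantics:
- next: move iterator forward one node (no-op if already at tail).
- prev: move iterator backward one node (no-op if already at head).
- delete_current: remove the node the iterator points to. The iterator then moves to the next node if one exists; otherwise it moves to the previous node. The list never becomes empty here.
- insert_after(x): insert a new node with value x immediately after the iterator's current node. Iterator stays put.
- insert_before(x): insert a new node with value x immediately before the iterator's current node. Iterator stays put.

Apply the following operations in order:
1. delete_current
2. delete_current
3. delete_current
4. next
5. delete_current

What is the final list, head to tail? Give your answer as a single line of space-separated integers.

After 1 (delete_current): list=[5, 6, 7, 9, 3] cursor@5
After 2 (delete_current): list=[6, 7, 9, 3] cursor@6
After 3 (delete_current): list=[7, 9, 3] cursor@7
After 4 (next): list=[7, 9, 3] cursor@9
After 5 (delete_current): list=[7, 3] cursor@3

Answer: 7 3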